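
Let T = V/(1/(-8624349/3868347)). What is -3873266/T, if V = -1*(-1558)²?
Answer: -2497189485217/3489072381006 ≈ -0.71572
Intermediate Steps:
V = -2427364 (V = -1*2427364 = -2427364)
T = 6978144762012/1289449 (T = -2427364*(-8624349/3868347) = -2427364*(-8624349*1/3868347) = -2427364/(1/(-2874783/1289449)) = -2427364/(-1289449/2874783) = -2427364*(-2874783/1289449) = 6978144762012/1289449 ≈ 5.4117e+6)
-3873266/T = -3873266/6978144762012/1289449 = -3873266*1289449/6978144762012 = -2497189485217/3489072381006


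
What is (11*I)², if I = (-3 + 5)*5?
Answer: 12100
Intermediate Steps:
I = 10 (I = 2*5 = 10)
(11*I)² = (11*10)² = 110² = 12100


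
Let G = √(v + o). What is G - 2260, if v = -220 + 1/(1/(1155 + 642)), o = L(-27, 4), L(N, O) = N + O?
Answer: -2260 + √1554 ≈ -2220.6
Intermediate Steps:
o = -23 (o = -27 + 4 = -23)
v = 1577 (v = -220 + 1/(1/1797) = -220 + 1797 = 1577)
G = √1554 (G = √(1577 - 23) = √1554 ≈ 39.421)
G - 2260 = √1554 - 2260 = -2260 + √1554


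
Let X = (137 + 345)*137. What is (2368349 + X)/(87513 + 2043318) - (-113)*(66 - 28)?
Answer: 59818449/13927 ≈ 4295.1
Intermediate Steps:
X = 66034 (X = 482*137 = 66034)
(2368349 + X)/(87513 + 2043318) - (-113)*(66 - 28) = (2368349 + 66034)/(87513 + 2043318) - (-113)*(66 - 28) = 2434383/2130831 - (-113)*38 = 2434383*(1/2130831) - 1*(-4294) = 15911/13927 + 4294 = 59818449/13927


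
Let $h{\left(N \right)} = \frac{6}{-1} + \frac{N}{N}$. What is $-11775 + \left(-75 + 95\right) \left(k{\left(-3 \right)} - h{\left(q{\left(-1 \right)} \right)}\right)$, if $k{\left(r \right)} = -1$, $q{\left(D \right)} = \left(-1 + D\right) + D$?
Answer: $-11695$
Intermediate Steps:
$q{\left(D \right)} = -1 + 2 D$
$h{\left(N \right)} = -5$ ($h{\left(N \right)} = 6 \left(-1\right) + 1 = -6 + 1 = -5$)
$-11775 + \left(-75 + 95\right) \left(k{\left(-3 \right)} - h{\left(q{\left(-1 \right)} \right)}\right) = -11775 + \left(-75 + 95\right) \left(-1 - -5\right) = -11775 + 20 \left(-1 + 5\right) = -11775 + 20 \cdot 4 = -11775 + 80 = -11695$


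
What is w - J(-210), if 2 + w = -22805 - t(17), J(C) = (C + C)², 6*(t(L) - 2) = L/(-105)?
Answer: -125501653/630 ≈ -1.9921e+5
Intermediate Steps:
t(L) = 2 - L/630 (t(L) = 2 + (L/(-105))/6 = 2 + (L*(-1/105))/6 = 2 + (-L/105)/6 = 2 - L/630)
J(C) = 4*C² (J(C) = (2*C)² = 4*C²)
w = -14369653/630 (w = -2 + (-22805 - (2 - 1/630*17)) = -2 + (-22805 - (2 - 17/630)) = -2 + (-22805 - 1*1243/630) = -2 + (-22805 - 1243/630) = -2 - 14368393/630 = -14369653/630 ≈ -22809.)
w - J(-210) = -14369653/630 - 4*(-210)² = -14369653/630 - 4*44100 = -14369653/630 - 1*176400 = -14369653/630 - 176400 = -125501653/630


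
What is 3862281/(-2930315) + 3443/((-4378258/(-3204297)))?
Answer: 32311481234633367/12829675091270 ≈ 2518.5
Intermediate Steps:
3862281/(-2930315) + 3443/((-4378258/(-3204297))) = 3862281*(-1/2930315) + 3443/((-4378258*(-1/3204297))) = -3862281/2930315 + 3443/(4378258/3204297) = -3862281/2930315 + 3443*(3204297/4378258) = -3862281/2930315 + 11032394571/4378258 = 32311481234633367/12829675091270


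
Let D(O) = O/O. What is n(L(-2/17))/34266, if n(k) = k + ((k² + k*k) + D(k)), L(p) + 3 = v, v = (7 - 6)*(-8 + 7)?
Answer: 29/34266 ≈ 0.00084632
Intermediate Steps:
D(O) = 1
v = -1 (v = 1*(-1) = -1)
L(p) = -4 (L(p) = -3 - 1 = -4)
n(k) = 1 + k + 2*k² (n(k) = k + ((k² + k*k) + 1) = k + ((k² + k²) + 1) = k + (2*k² + 1) = k + (1 + 2*k²) = 1 + k + 2*k²)
n(L(-2/17))/34266 = (1 - 4 + 2*(-4)²)/34266 = (1 - 4 + 2*16)*(1/34266) = (1 - 4 + 32)*(1/34266) = 29*(1/34266) = 29/34266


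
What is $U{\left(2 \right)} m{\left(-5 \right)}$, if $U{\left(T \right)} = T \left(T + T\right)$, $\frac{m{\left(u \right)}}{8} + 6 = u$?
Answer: $-704$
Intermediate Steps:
$m{\left(u \right)} = -48 + 8 u$
$U{\left(T \right)} = 2 T^{2}$ ($U{\left(T \right)} = T 2 T = 2 T^{2}$)
$U{\left(2 \right)} m{\left(-5 \right)} = 2 \cdot 2^{2} \left(-48 + 8 \left(-5\right)\right) = 2 \cdot 4 \left(-48 - 40\right) = 8 \left(-88\right) = -704$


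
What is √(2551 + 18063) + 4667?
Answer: 4667 + √20614 ≈ 4810.6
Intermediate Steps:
√(2551 + 18063) + 4667 = √20614 + 4667 = 4667 + √20614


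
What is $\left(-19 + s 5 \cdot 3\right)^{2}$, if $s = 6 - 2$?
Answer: $1681$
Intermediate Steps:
$s = 4$
$\left(-19 + s 5 \cdot 3\right)^{2} = \left(-19 + 4 \cdot 5 \cdot 3\right)^{2} = \left(-19 + 20 \cdot 3\right)^{2} = \left(-19 + 60\right)^{2} = 41^{2} = 1681$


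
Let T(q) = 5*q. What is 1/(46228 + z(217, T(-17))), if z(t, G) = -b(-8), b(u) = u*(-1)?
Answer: 1/46220 ≈ 2.1636e-5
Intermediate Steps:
b(u) = -u
z(t, G) = -8 (z(t, G) = -(-1)*(-8) = -1*8 = -8)
1/(46228 + z(217, T(-17))) = 1/(46228 - 8) = 1/46220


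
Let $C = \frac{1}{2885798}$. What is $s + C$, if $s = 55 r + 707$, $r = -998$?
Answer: $- \frac{156361193033}{2885798} \approx -54183.0$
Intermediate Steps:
$C = \frac{1}{2885798} \approx 3.4652 \cdot 10^{-7}$
$s = -54183$ ($s = 55 \left(-998\right) + 707 = -54890 + 707 = -54183$)
$s + C = -54183 + \frac{1}{2885798} = - \frac{156361193033}{2885798}$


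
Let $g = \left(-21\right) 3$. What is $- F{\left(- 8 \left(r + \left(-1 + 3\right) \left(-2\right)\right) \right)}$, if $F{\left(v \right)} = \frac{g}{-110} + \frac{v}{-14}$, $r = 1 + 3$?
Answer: $- \frac{63}{110} \approx -0.57273$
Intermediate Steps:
$g = -63$
$r = 4$
$F{\left(v \right)} = \frac{63}{110} - \frac{v}{14}$ ($F{\left(v \right)} = - \frac{63}{-110} + \frac{v}{-14} = \left(-63\right) \left(- \frac{1}{110}\right) + v \left(- \frac{1}{14}\right) = \frac{63}{110} - \frac{v}{14}$)
$- F{\left(- 8 \left(r + \left(-1 + 3\right) \left(-2\right)\right) \right)} = - (\frac{63}{110} - \frac{\left(-8\right) \left(4 + \left(-1 + 3\right) \left(-2\right)\right)}{14}) = - (\frac{63}{110} - \frac{\left(-8\right) \left(4 + 2 \left(-2\right)\right)}{14}) = - (\frac{63}{110} - \frac{\left(-8\right) \left(4 - 4\right)}{14}) = - (\frac{63}{110} - \frac{\left(-8\right) 0}{14}) = - (\frac{63}{110} - 0) = - (\frac{63}{110} + 0) = \left(-1\right) \frac{63}{110} = - \frac{63}{110}$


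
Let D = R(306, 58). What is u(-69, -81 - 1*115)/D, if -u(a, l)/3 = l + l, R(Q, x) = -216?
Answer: -49/9 ≈ -5.4444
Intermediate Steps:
D = -216
u(a, l) = -6*l (u(a, l) = -3*(l + l) = -6*l)
u(-69, -81 - 1*115)/D = -6*(-81 - 1*115)/(-216) = -6*(-81 - 115)*(-1/216) = -6*(-196)*(-1/216) = 1176*(-1/216) = -49/9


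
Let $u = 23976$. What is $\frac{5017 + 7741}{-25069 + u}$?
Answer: $- \frac{12758}{1093} \approx -11.672$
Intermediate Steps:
$\frac{5017 + 7741}{-25069 + u} = \frac{5017 + 7741}{-25069 + 23976} = \frac{12758}{-1093} = 12758 \left(- \frac{1}{1093}\right) = - \frac{12758}{1093}$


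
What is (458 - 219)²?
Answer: 57121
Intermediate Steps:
(458 - 219)² = 239² = 57121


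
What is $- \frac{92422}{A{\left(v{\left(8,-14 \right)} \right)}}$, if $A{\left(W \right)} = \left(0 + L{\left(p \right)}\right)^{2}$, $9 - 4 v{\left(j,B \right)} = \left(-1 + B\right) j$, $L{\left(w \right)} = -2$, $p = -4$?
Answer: $- \frac{46211}{2} \approx -23106.0$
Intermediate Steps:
$v{\left(j,B \right)} = \frac{9}{4} - \frac{j \left(-1 + B\right)}{4}$ ($v{\left(j,B \right)} = \frac{9}{4} - \frac{\left(-1 + B\right) j}{4} = \frac{9}{4} - \frac{j \left(-1 + B\right)}{4}$)
$A{\left(W \right)} = 4$ ($A{\left(W \right)} = \left(0 - 2\right)^{2} = \left(-2\right)^{2} = 4$)
$- \frac{92422}{A{\left(v{\left(8,-14 \right)} \right)}} = - \frac{92422}{4} = \left(-92422\right) \frac{1}{4} = - \frac{46211}{2}$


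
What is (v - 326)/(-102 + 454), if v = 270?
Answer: -7/44 ≈ -0.15909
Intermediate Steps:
(v - 326)/(-102 + 454) = (270 - 326)/(-102 + 454) = -56/352 = -56*1/352 = -7/44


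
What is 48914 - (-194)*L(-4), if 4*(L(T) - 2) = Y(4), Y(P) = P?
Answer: 49496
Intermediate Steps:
L(T) = 3 (L(T) = 2 + (1/4)*4 = 2 + 1 = 3)
48914 - (-194)*L(-4) = 48914 - (-194)*3 = 48914 - 1*(-582) = 48914 + 582 = 49496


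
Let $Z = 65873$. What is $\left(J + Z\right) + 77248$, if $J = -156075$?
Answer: $-12954$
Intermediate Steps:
$\left(J + Z\right) + 77248 = \left(-156075 + 65873\right) + 77248 = -90202 + 77248 = -12954$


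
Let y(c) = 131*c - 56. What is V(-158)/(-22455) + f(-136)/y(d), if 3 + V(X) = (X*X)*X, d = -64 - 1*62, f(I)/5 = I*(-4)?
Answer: 6526466743/37189971 ≈ 175.49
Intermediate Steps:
f(I) = -20*I (f(I) = 5*(I*(-4)) = 5*(-4*I) = -20*I)
d = -126 (d = -64 - 62 = -126)
y(c) = -56 + 131*c
V(X) = -3 + X³ (V(X) = -3 + (X*X)*X = -3 + X²*X = -3 + X³)
V(-158)/(-22455) + f(-136)/y(d) = (-3 + (-158)³)/(-22455) + (-20*(-136))/(-56 + 131*(-126)) = (-3 - 3944312)*(-1/22455) + 2720/(-56 - 16506) = -3944315*(-1/22455) + 2720/(-16562) = 788863/4491 + 2720*(-1/16562) = 788863/4491 - 1360/8281 = 6526466743/37189971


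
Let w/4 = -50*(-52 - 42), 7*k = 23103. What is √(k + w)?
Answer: √1082921/7 ≈ 148.66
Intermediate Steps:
k = 23103/7 (k = (⅐)*23103 = 23103/7 ≈ 3300.4)
w = 18800 (w = 4*(-50*(-52 - 42)) = 4*(-50*(-94)) = 4*4700 = 18800)
√(k + w) = √(23103/7 + 18800) = √(154703/7) = √1082921/7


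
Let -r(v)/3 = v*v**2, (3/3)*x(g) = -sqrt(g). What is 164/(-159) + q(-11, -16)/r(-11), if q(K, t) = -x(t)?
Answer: -164/159 + 4*I/3993 ≈ -1.0314 + 0.0010018*I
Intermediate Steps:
x(g) = -sqrt(g)
q(K, t) = sqrt(t) (q(K, t) = -(-1)*sqrt(t) = sqrt(t))
r(v) = -3*v**3 (r(v) = -3*v*v**2 = -3*v**3)
164/(-159) + q(-11, -16)/r(-11) = 164/(-159) + sqrt(-16)/((-3*(-11)**3)) = 164*(-1/159) + (4*I)/((-3*(-1331))) = -164/159 + (4*I)/3993 = -164/159 + (4*I)*(1/3993) = -164/159 + 4*I/3993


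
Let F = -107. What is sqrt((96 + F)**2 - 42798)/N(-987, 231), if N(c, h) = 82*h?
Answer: I*sqrt(42677)/18942 ≈ 0.010906*I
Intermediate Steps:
sqrt((96 + F)**2 - 42798)/N(-987, 231) = sqrt((96 - 107)**2 - 42798)/((82*231)) = sqrt((-11)**2 - 42798)/18942 = sqrt(121 - 42798)*(1/18942) = sqrt(-42677)*(1/18942) = (I*sqrt(42677))*(1/18942) = I*sqrt(42677)/18942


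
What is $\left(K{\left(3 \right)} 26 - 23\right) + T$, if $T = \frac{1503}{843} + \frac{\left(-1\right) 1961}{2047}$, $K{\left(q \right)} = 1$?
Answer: $\frac{2200127}{575207} \approx 3.8249$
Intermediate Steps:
$T = \frac{474506}{575207}$ ($T = 1503 \cdot \frac{1}{843} - \frac{1961}{2047} = \frac{501}{281} - \frac{1961}{2047} = \frac{474506}{575207} \approx 0.82493$)
$\left(K{\left(3 \right)} 26 - 23\right) + T = \left(1 \cdot 26 - 23\right) + \frac{474506}{575207} = \left(26 - 23\right) + \frac{474506}{575207} = 3 + \frac{474506}{575207} = \frac{2200127}{575207}$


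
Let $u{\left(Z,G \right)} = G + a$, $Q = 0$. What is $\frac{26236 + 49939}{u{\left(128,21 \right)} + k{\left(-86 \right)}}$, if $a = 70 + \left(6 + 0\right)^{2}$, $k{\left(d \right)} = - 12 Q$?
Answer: $\frac{76175}{127} \approx 599.8$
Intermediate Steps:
$k{\left(d \right)} = 0$ ($k{\left(d \right)} = \left(-12\right) 0 = 0$)
$a = 106$ ($a = 70 + 6^{2} = 70 + 36 = 106$)
$u{\left(Z,G \right)} = 106 + G$ ($u{\left(Z,G \right)} = G + 106 = 106 + G$)
$\frac{26236 + 49939}{u{\left(128,21 \right)} + k{\left(-86 \right)}} = \frac{26236 + 49939}{\left(106 + 21\right) + 0} = \frac{76175}{127 + 0} = \frac{76175}{127}$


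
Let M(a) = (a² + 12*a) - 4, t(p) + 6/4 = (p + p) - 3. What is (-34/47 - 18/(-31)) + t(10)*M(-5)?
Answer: -1761929/2914 ≈ -604.64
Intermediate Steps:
t(p) = -9/2 + 2*p (t(p) = -3/2 + ((p + p) - 3) = -3/2 + (2*p - 3) = -3/2 + (-3 + 2*p) = -9/2 + 2*p)
M(a) = -4 + a² + 12*a
(-34/47 - 18/(-31)) + t(10)*M(-5) = (-34/47 - 18/(-31)) + (-9/2 + 2*10)*(-4 + (-5)² + 12*(-5)) = (-34*1/47 - 18*(-1/31)) + (-9/2 + 20)*(-4 + 25 - 60) = (-34/47 + 18/31) + (31/2)*(-39) = -208/1457 - 1209/2 = -1761929/2914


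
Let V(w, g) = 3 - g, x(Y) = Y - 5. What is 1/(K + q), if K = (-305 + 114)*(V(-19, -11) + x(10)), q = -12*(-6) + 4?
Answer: -1/3553 ≈ -0.00028145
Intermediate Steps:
x(Y) = -5 + Y
q = 76 (q = 72 + 4 = 76)
K = -3629 (K = (-305 + 114)*((3 - 1*(-11)) + (-5 + 10)) = -191*((3 + 11) + 5) = -191*(14 + 5) = -191*19 = -3629)
1/(K + q) = 1/(-3629 + 76) = 1/(-3553) = -1/3553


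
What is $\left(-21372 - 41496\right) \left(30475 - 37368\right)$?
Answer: $433349124$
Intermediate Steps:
$\left(-21372 - 41496\right) \left(30475 - 37368\right) = \left(-62868\right) \left(-6893\right) = 433349124$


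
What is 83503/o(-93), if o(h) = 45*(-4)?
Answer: -83503/180 ≈ -463.91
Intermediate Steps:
o(h) = -180
83503/o(-93) = 83503/(-180) = 83503*(-1/180) = -83503/180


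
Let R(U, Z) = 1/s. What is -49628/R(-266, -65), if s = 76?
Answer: -3771728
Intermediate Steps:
R(U, Z) = 1/76
-49628/R(-266, -65) = -49628/1/76 = -49628*76 = -3771728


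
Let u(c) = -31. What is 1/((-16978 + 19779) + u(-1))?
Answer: 1/2770 ≈ 0.00036101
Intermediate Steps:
1/((-16978 + 19779) + u(-1)) = 1/((-16978 + 19779) - 31) = 1/(2801 - 31) = 1/2770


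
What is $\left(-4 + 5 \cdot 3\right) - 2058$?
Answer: $-2047$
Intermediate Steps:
$\left(-4 + 5 \cdot 3\right) - 2058 = \left(-4 + 15\right) - 2058 = 11 - 2058 = -2047$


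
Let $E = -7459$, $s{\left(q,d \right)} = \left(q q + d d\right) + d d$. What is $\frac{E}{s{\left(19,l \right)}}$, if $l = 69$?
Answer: $- \frac{7459}{9883} \approx -0.75473$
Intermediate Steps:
$s{\left(q,d \right)} = q^{2} + 2 d^{2}$ ($s{\left(q,d \right)} = \left(q^{2} + d^{2}\right) + d^{2} = \left(d^{2} + q^{2}\right) + d^{2} = q^{2} + 2 d^{2}$)
$\frac{E}{s{\left(19,l \right)}} = - \frac{7459}{19^{2} + 2 \cdot 69^{2}} = - \frac{7459}{361 + 2 \cdot 4761} = - \frac{7459}{361 + 9522} = - \frac{7459}{9883}$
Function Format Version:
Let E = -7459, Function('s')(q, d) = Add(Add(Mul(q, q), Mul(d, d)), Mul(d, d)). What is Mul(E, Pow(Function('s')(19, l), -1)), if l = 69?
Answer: Rational(-7459, 9883) ≈ -0.75473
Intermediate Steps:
Function('s')(q, d) = Add(Pow(q, 2), Mul(2, Pow(d, 2))) (Function('s')(q, d) = Add(Add(Pow(q, 2), Pow(d, 2)), Pow(d, 2)) = Add(Add(Pow(d, 2), Pow(q, 2)), Pow(d, 2)) = Add(Pow(q, 2), Mul(2, Pow(d, 2))))
Mul(E, Pow(Function('s')(19, l), -1)) = Mul(-7459, Pow(Add(Pow(19, 2), Mul(2, Pow(69, 2))), -1)) = Mul(-7459, Pow(Add(361, Mul(2, 4761)), -1)) = Mul(-7459, Pow(Add(361, 9522), -1)) = Mul(-7459, Pow(9883, -1)) = Mul(-7459, Rational(1, 9883)) = Rational(-7459, 9883)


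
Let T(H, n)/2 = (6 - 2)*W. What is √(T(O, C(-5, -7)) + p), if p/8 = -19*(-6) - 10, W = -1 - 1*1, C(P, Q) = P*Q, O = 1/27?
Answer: 4*√51 ≈ 28.566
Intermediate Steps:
O = 1/27 ≈ 0.037037
W = -2 (W = -1 - 1 = -2)
T(H, n) = -16 (T(H, n) = 2*((6 - 2)*(-2)) = 2*(4*(-2)) = 2*(-8) = -16)
p = 832 (p = 8*(-19*(-6) - 10) = 8*(114 - 10) = 8*104 = 832)
√(T(O, C(-5, -7)) + p) = √(-16 + 832) = √816 = 4*√51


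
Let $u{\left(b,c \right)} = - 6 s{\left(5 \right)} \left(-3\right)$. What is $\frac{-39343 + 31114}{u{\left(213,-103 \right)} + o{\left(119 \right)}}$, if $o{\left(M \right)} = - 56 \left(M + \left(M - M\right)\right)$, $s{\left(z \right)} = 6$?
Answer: $\frac{8229}{6556} \approx 1.2552$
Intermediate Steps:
$u{\left(b,c \right)} = 108$ ($u{\left(b,c \right)} = \left(-6\right) 6 \left(-3\right) = \left(-36\right) \left(-3\right) = 108$)
$o{\left(M \right)} = - 56 M$ ($o{\left(M \right)} = - 56 \left(M + 0\right) = - 56 M$)
$\frac{-39343 + 31114}{u{\left(213,-103 \right)} + o{\left(119 \right)}} = \frac{-39343 + 31114}{108 - 6664} = - \frac{8229}{108 - 6664} = - \frac{8229}{-6556} = \left(-8229\right) \left(- \frac{1}{6556}\right) = \frac{8229}{6556}$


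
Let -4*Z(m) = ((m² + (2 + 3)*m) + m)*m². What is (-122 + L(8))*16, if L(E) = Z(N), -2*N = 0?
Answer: -1952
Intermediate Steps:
N = 0 (N = -½*0 = 0)
Z(m) = -m²*(m² + 6*m)/4 (Z(m) = -((m² + (2 + 3)*m) + m)*m²/4 = -((m² + 5*m) + m)*m²/4 = -(m² + 6*m)*m²/4 = -m²*(m² + 6*m)/4)
L(E) = 0 (L(E) = (¼)*0³*(-6 - 1*0) = (¼)*0*(-6 + 0) = (¼)*0*(-6) = 0)
(-122 + L(8))*16 = (-122 + 0)*16 = -122*16 = -1952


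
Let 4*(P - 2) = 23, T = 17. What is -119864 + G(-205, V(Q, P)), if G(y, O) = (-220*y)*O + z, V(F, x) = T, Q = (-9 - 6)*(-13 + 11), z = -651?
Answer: 646185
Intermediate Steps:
P = 31/4 (P = 2 + (¼)*23 = 2 + 23/4 = 31/4 ≈ 7.7500)
Q = 30 (Q = -15*(-2) = 30)
V(F, x) = 17
G(y, O) = -651 - 220*O*y (G(y, O) = (-220*y)*O - 651 = -220*O*y - 651 = -651 - 220*O*y)
-119864 + G(-205, V(Q, P)) = -119864 + (-651 - 220*17*(-205)) = -119864 + (-651 + 766700) = -119864 + 766049 = 646185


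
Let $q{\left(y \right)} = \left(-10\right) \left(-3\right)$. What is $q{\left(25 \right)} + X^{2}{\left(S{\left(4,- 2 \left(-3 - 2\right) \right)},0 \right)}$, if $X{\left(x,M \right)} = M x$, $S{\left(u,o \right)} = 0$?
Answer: $30$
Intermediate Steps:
$q{\left(y \right)} = 30$
$q{\left(25 \right)} + X^{2}{\left(S{\left(4,- 2 \left(-3 - 2\right) \right)},0 \right)} = 30 + \left(0 \cdot 0\right)^{2} = 30 + 0^{2} = 30 + 0 = 30$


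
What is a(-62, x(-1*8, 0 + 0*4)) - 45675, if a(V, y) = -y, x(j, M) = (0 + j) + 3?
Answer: -45670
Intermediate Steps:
x(j, M) = 3 + j (x(j, M) = j + 3 = 3 + j)
a(-62, x(-1*8, 0 + 0*4)) - 45675 = -(3 - 1*8) - 45675 = -(3 - 8) - 45675 = -1*(-5) - 45675 = 5 - 45675 = -45670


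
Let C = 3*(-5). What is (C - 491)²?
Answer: 256036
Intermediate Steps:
C = -15
(C - 491)² = (-15 - 491)² = (-506)² = 256036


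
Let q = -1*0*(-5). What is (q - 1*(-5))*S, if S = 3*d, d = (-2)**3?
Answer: -120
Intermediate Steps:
q = 0 (q = 0*(-5) = 0)
d = -8
S = -24 (S = 3*(-8) = -24)
(q - 1*(-5))*S = (0 - 1*(-5))*(-24) = (0 + 5)*(-24) = 5*(-24) = -120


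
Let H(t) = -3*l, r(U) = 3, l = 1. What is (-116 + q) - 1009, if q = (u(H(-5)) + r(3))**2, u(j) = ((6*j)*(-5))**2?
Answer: 65657484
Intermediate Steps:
H(t) = -3 (H(t) = -3*1 = -3)
u(j) = 900*j**2 (u(j) = (-30*j)**2 = 900*j**2)
q = 65658609 (q = (900*(-3)**2 + 3)**2 = (900*9 + 3)**2 = (8100 + 3)**2 = 8103**2 = 65658609)
(-116 + q) - 1009 = (-116 + 65658609) - 1009 = 65658493 - 1009 = 65657484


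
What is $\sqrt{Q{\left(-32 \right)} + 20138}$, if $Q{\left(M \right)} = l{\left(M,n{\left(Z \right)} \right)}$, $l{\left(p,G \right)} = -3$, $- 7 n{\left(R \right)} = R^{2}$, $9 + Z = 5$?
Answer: $\sqrt{20135} \approx 141.9$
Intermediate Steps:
$Z = -4$ ($Z = -9 + 5 = -4$)
$n{\left(R \right)} = - \frac{R^{2}}{7}$
$Q{\left(M \right)} = -3$
$\sqrt{Q{\left(-32 \right)} + 20138} = \sqrt{-3 + 20138} = \sqrt{20135}$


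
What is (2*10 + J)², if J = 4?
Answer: 576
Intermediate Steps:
(2*10 + J)² = (2*10 + 4)² = (20 + 4)² = 24² = 576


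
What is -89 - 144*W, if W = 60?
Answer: -8729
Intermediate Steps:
-89 - 144*W = -89 - 144*60 = -89 - 8640 = -8729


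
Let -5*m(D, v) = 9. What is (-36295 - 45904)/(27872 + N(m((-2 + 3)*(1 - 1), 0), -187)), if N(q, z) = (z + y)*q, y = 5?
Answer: -31615/10846 ≈ -2.9149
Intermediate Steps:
m(D, v) = -9/5 (m(D, v) = -⅕*9 = -9/5)
N(q, z) = q*(5 + z) (N(q, z) = (z + 5)*q = (5 + z)*q = q*(5 + z))
(-36295 - 45904)/(27872 + N(m((-2 + 3)*(1 - 1), 0), -187)) = (-36295 - 45904)/(27872 - 9*(5 - 187)/5) = -82199/(27872 - 9/5*(-182)) = -82199/(27872 + 1638/5) = -82199/140998/5 = -82199*5/140998 = -31615/10846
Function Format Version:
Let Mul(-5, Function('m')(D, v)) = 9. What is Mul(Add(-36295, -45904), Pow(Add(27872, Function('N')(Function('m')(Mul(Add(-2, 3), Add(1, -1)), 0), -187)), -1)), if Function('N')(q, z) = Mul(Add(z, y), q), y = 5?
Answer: Rational(-31615, 10846) ≈ -2.9149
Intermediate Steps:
Function('m')(D, v) = Rational(-9, 5) (Function('m')(D, v) = Mul(Rational(-1, 5), 9) = Rational(-9, 5))
Function('N')(q, z) = Mul(q, Add(5, z)) (Function('N')(q, z) = Mul(Add(z, 5), q) = Mul(Add(5, z), q) = Mul(q, Add(5, z)))
Mul(Add(-36295, -45904), Pow(Add(27872, Function('N')(Function('m')(Mul(Add(-2, 3), Add(1, -1)), 0), -187)), -1)) = Mul(Add(-36295, -45904), Pow(Add(27872, Mul(Rational(-9, 5), Add(5, -187))), -1)) = Mul(-82199, Pow(Add(27872, Mul(Rational(-9, 5), -182)), -1)) = Mul(-82199, Pow(Add(27872, Rational(1638, 5)), -1)) = Mul(-82199, Pow(Rational(140998, 5), -1)) = Mul(-82199, Rational(5, 140998)) = Rational(-31615, 10846)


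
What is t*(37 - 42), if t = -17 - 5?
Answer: 110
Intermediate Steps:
t = -22
t*(37 - 42) = -22*(37 - 42) = -22*(-5) = 110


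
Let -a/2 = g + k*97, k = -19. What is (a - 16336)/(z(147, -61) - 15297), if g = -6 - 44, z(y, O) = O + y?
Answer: 12550/15211 ≈ 0.82506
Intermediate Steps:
g = -50
a = 3786 (a = -2*(-50 - 19*97) = -2*(-50 - 1843) = -2*(-1893) = 3786)
(a - 16336)/(z(147, -61) - 15297) = (3786 - 16336)/((-61 + 147) - 15297) = -12550/(86 - 15297) = -12550/(-15211) = -12550*(-1/15211) = 12550/15211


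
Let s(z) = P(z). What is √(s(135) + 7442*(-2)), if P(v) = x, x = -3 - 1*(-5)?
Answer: I*√14882 ≈ 121.99*I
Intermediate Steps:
x = 2 (x = -3 + 5 = 2)
P(v) = 2
s(z) = 2
√(s(135) + 7442*(-2)) = √(2 + 7442*(-2)) = √(2 - 14884) = √(-14882) = I*√14882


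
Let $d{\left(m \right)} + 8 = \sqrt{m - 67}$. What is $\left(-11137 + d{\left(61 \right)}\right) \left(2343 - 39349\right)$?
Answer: $412431870 - 37006 i \sqrt{6} \approx 4.1243 \cdot 10^{8} - 90646.0 i$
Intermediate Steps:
$d{\left(m \right)} = -8 + \sqrt{-67 + m}$ ($d{\left(m \right)} = -8 + \sqrt{m - 67} = -8 + \sqrt{-67 + m}$)
$\left(-11137 + d{\left(61 \right)}\right) \left(2343 - 39349\right) = \left(-11137 - \left(8 - \sqrt{-67 + 61}\right)\right) \left(2343 - 39349\right) = \left(-11137 - \left(8 - \sqrt{-6}\right)\right) \left(-37006\right) = \left(-11137 - \left(8 - i \sqrt{6}\right)\right) \left(-37006\right) = \left(-11145 + i \sqrt{6}\right) \left(-37006\right) = 412431870 - 37006 i \sqrt{6}$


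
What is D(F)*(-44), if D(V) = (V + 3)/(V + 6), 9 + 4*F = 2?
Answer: -220/17 ≈ -12.941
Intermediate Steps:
F = -7/4 (F = -9/4 + (1/4)*2 = -9/4 + 1/2 = -7/4 ≈ -1.7500)
D(V) = (3 + V)/(6 + V)
D(F)*(-44) = ((3 - 7/4)/(6 - 7/4))*(-44) = ((5/4)/(17/4))*(-44) = ((4/17)*(5/4))*(-44) = (5/17)*(-44) = -220/17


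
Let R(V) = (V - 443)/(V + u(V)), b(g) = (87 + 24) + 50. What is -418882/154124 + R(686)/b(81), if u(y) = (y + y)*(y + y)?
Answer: -1763808432139/648978210965 ≈ -2.7178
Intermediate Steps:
b(g) = 161 (b(g) = 111 + 50 = 161)
u(y) = 4*y**2 (u(y) = (2*y)*(2*y) = 4*y**2)
R(V) = (-443 + V)/(V + 4*V**2) (R(V) = (V - 443)/(V + 4*V**2) = (-443 + V)/(V + 4*V**2))
-418882/154124 + R(686)/b(81) = -418882/154124 + ((-443 + 686)/(686*(1 + 4*686)))/161 = -418882*1/154124 + ((1/686)*243/(1 + 2744))*(1/161) = -209441/77062 + ((1/686)*243/2745)*(1/161) = -209441/77062 + ((1/686)*(1/2745)*243)*(1/161) = -209441/77062 + (27/209230)*(1/161) = -209441/77062 + 27/33686030 = -1763808432139/648978210965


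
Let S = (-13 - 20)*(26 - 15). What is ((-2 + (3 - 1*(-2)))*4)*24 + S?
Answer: -75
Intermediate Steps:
S = -363 (S = -33*11 = -363)
((-2 + (3 - 1*(-2)))*4)*24 + S = ((-2 + (3 - 1*(-2)))*4)*24 - 363 = ((-2 + (3 + 2))*4)*24 - 363 = ((-2 + 5)*4)*24 - 363 = (3*4)*24 - 363 = 12*24 - 363 = 288 - 363 = -75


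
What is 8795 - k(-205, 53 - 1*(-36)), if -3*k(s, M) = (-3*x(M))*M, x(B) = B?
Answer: 874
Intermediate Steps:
k(s, M) = M² (k(s, M) = -(-3*M)*M/3 = -(-1)*M² = M²)
8795 - k(-205, 53 - 1*(-36)) = 8795 - (53 - 1*(-36))² = 8795 - (53 + 36)² = 8795 - 1*89² = 8795 - 1*7921 = 8795 - 7921 = 874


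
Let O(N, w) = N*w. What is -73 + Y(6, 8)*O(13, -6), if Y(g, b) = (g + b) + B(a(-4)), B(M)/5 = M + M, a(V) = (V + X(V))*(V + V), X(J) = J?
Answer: -51085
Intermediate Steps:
a(V) = 4*V² (a(V) = (V + V)*(V + V) = (2*V)*(2*V) = 4*V²)
B(M) = 10*M (B(M) = 5*(M + M) = 5*(2*M) = 10*M)
Y(g, b) = 640 + b + g (Y(g, b) = (g + b) + 10*(4*(-4)²) = (b + g) + 10*(4*16) = (b + g) + 10*64 = (b + g) + 640 = 640 + b + g)
-73 + Y(6, 8)*O(13, -6) = -73 + (640 + 8 + 6)*(13*(-6)) = -73 + 654*(-78) = -73 - 51012 = -51085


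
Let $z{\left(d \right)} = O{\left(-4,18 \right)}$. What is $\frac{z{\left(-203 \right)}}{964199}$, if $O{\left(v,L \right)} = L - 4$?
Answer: $\frac{14}{964199} \approx 1.452 \cdot 10^{-5}$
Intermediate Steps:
$O{\left(v,L \right)} = -4 + L$ ($O{\left(v,L \right)} = L - 4 = -4 + L$)
$z{\left(d \right)} = 14$ ($z{\left(d \right)} = -4 + 18 = 14$)
$\frac{z{\left(-203 \right)}}{964199} = \frac{14}{964199}$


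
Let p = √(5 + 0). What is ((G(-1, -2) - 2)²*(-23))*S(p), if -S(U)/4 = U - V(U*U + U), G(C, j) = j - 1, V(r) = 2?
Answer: -4600 + 2300*√5 ≈ 542.96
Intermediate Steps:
p = √5 ≈ 2.2361
G(C, j) = -1 + j
S(U) = 8 - 4*U (S(U) = -4*(U - 1*2) = -4*(U - 2) = -4*(-2 + U) = 8 - 4*U)
((G(-1, -2) - 2)²*(-23))*S(p) = (((-1 - 2) - 2)²*(-23))*(8 - 4*√5) = ((-3 - 2)²*(-23))*(8 - 4*√5) = ((-5)²*(-23))*(8 - 4*√5) = (25*(-23))*(8 - 4*√5) = -575*(8 - 4*√5) = -4600 + 2300*√5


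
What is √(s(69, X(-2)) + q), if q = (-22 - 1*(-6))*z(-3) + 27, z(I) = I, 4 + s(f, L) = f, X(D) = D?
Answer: 2*√35 ≈ 11.832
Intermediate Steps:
s(f, L) = -4 + f
q = 75 (q = (-22 - 1*(-6))*(-3) + 27 = (-22 + 6)*(-3) + 27 = -16*(-3) + 27 = 48 + 27 = 75)
√(s(69, X(-2)) + q) = √((-4 + 69) + 75) = √(65 + 75) = √140 = 2*√35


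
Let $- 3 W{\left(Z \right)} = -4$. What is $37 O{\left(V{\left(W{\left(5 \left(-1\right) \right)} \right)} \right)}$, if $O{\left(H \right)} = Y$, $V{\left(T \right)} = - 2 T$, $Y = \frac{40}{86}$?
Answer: $\frac{740}{43} \approx 17.209$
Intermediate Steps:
$Y = \frac{20}{43}$ ($Y = 40 \cdot \frac{1}{86} = \frac{20}{43} \approx 0.46512$)
$W{\left(Z \right)} = \frac{4}{3}$ ($W{\left(Z \right)} = \left(- \frac{1}{3}\right) \left(-4\right) = \frac{4}{3}$)
$O{\left(H \right)} = \frac{20}{43}$
$37 O{\left(V{\left(W{\left(5 \left(-1\right) \right)} \right)} \right)} = 37 \cdot \frac{20}{43} = \frac{740}{43}$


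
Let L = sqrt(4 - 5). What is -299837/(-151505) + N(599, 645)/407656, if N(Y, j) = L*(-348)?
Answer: 299837/151505 - 87*I/101914 ≈ 1.9791 - 0.00085366*I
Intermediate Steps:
L = I (L = sqrt(-1) = I ≈ 1.0*I)
N(Y, j) = -348*I (N(Y, j) = I*(-348) = -348*I)
-299837/(-151505) + N(599, 645)/407656 = -299837/(-151505) - 348*I/407656 = -299837*(-1/151505) - 348*I*(1/407656) = 299837/151505 - 87*I/101914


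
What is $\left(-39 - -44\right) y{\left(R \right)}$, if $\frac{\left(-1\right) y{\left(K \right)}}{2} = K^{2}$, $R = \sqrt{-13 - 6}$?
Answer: $190$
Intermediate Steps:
$R = i \sqrt{19}$ ($R = \sqrt{-19} = i \sqrt{19} \approx 4.3589 i$)
$y{\left(K \right)} = - 2 K^{2}$
$\left(-39 - -44\right) y{\left(R \right)} = \left(-39 - -44\right) \left(- 2 \left(i \sqrt{19}\right)^{2}\right) = \left(-39 + 44\right) \left(\left(-2\right) \left(-19\right)\right) = 5 \cdot 38 = 190$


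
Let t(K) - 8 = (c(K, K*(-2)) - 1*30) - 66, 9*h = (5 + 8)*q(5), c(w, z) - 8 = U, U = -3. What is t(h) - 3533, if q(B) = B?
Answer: -3616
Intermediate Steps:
c(w, z) = 5 (c(w, z) = 8 - 3 = 5)
h = 65/9 (h = ((5 + 8)*5)/9 = (13*5)/9 = (⅑)*65 = 65/9 ≈ 7.2222)
t(K) = -83 (t(K) = 8 + ((5 - 1*30) - 66) = 8 + ((5 - 30) - 66) = 8 + (-25 - 66) = 8 - 91 = -83)
t(h) - 3533 = -83 - 3533 = -3616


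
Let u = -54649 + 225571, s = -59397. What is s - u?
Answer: -230319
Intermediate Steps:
u = 170922
s - u = -59397 - 1*170922 = -59397 - 170922 = -230319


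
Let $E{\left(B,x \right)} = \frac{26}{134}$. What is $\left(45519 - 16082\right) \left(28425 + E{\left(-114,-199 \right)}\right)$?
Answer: $\frac{56062413256}{67} \approx 8.3675 \cdot 10^{8}$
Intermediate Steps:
$E{\left(B,x \right)} = \frac{13}{67}$ ($E{\left(B,x \right)} = 26 \cdot \frac{1}{134} = \frac{13}{67}$)
$\left(45519 - 16082\right) \left(28425 + E{\left(-114,-199 \right)}\right) = \left(45519 - 16082\right) \left(28425 + \frac{13}{67}\right) = 29437 \cdot \frac{1904488}{67} = \frac{56062413256}{67}$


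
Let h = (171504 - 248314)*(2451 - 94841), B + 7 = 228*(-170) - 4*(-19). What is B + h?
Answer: 7096437209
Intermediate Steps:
B = -38691 (B = -7 + (228*(-170) - 4*(-19)) = -7 + (-38760 + 76) = -7 - 38684 = -38691)
h = 7096475900 (h = -76810*(-92390) = 7096475900)
B + h = -38691 + 7096475900 = 7096437209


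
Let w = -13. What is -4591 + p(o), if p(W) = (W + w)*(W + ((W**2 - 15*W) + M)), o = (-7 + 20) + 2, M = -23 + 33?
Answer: -4541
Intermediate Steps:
M = 10
o = 15 (o = 13 + 2 = 15)
p(W) = (-13 + W)*(10 + W**2 - 14*W) (p(W) = (W - 13)*(W + ((W**2 - 15*W) + 10)) = (-13 + W)*(W + (10 + W**2 - 15*W)) = (-13 + W)*(10 + W**2 - 14*W))
-4591 + p(o) = -4591 + (-130 + 15**3 - 27*15**2 + 192*15) = -4591 + (-130 + 3375 - 27*225 + 2880) = -4591 + (-130 + 3375 - 6075 + 2880) = -4591 + 50 = -4541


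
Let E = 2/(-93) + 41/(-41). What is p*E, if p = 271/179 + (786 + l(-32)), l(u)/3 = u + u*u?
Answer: -63998555/16647 ≈ -3844.4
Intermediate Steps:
l(u) = 3*u + 3*u² (l(u) = 3*(u + u*u) = 3*(u + u²) = 3*u + 3*u²)
E = -95/93 (E = 2*(-1/93) + 41*(-1/41) = -2/93 - 1 = -95/93 ≈ -1.0215)
p = 673669/179 (p = 271/179 + (786 + 3*(-32)*(1 - 32)) = 271*(1/179) + (786 + 3*(-32)*(-31)) = 271/179 + (786 + 2976) = 271/179 + 3762 = 673669/179 ≈ 3763.5)
p*E = (673669/179)*(-95/93) = -63998555/16647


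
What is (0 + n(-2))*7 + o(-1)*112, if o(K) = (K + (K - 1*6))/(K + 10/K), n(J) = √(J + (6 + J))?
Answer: 896/11 + 7*√2 ≈ 91.354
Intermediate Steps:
n(J) = √(6 + 2*J)
o(K) = (-6 + 2*K)/(K + 10/K) (o(K) = (K + (K - 6))/(K + 10/K) = (K + (-6 + K))/(K + 10/K) = (-6 + 2*K)/(K + 10/K))
(0 + n(-2))*7 + o(-1)*112 = (0 + √(6 + 2*(-2)))*7 + (2*(-1)*(-3 - 1)/(10 + (-1)²))*112 = (0 + √(6 - 4))*7 + (2*(-1)*(-4)/(10 + 1))*112 = (0 + √2)*7 + (2*(-1)*(-4)/11)*112 = √2*7 + (2*(-1)*(1/11)*(-4))*112 = 7*√2 + (8/11)*112 = 7*√2 + 896/11 = 896/11 + 7*√2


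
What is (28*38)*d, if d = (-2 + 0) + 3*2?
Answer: 4256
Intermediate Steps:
d = 4 (d = -2 + 6 = 4)
(28*38)*d = (28*38)*4 = 1064*4 = 4256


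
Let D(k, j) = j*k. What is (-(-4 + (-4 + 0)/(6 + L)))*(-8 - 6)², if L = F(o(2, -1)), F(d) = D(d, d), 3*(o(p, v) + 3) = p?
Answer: 87808/103 ≈ 852.50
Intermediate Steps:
o(p, v) = -3 + p/3
F(d) = d² (F(d) = d*d = d²)
L = 49/9 (L = (-3 + (⅓)*2)² = (-3 + ⅔)² = (-7/3)² = 49/9 ≈ 5.4444)
(-(-4 + (-4 + 0)/(6 + L)))*(-8 - 6)² = (-(-4 + (-4 + 0)/(6 + 49/9)))*(-8 - 6)² = -(-4 - 4/103/9)*(-14)² = -(-4 - 4*9/103)*196 = -(-4 - 36/103)*196 = -1*(-448/103)*196 = (448/103)*196 = 87808/103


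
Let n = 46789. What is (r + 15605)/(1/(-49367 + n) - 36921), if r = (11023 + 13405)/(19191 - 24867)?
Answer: -8152883752/19294819863 ≈ -0.42254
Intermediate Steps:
r = -6107/1419 (r = 24428/(-5676) = 24428*(-1/5676) = -6107/1419 ≈ -4.3037)
(r + 15605)/(1/(-49367 + n) - 36921) = (-6107/1419 + 15605)/(1/(-49367 + 46789) - 36921) = 22137388/(1419*(1/(-2578) - 36921)) = 22137388/(1419*(-1/2578 - 36921)) = 22137388/(1419*(-95182339/2578)) = (22137388/1419)*(-2578/95182339) = -8152883752/19294819863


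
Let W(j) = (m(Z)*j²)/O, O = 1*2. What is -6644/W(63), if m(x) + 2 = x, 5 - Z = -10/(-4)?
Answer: -26576/3969 ≈ -6.6959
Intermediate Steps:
Z = 5/2 (Z = 5 - (-10)/(-4) = 5 - (-10)*(-1)/4 = 5 - 1*5/2 = 5 - 5/2 = 5/2 ≈ 2.5000)
m(x) = -2 + x
O = 2
W(j) = j²/4 (W(j) = ((-2 + 5/2)*j²)/2 = (j²/2)*(½) = j²/4)
-6644/W(63) = -6644/((¼)*63²) = -6644/((¼)*3969) = -6644/3969/4 = -6644*4/3969 = -26576/3969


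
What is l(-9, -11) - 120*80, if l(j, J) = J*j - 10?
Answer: -9511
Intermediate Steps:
l(j, J) = -10 + J*j
l(-9, -11) - 120*80 = (-10 - 11*(-9)) - 120*80 = (-10 + 99) - 9600 = 89 - 9600 = -9511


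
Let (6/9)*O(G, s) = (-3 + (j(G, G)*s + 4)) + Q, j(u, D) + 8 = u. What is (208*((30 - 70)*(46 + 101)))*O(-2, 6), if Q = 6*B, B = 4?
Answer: 64209600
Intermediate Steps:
Q = 24 (Q = 6*4 = 24)
j(u, D) = -8 + u
O(G, s) = 75/2 + 3*s*(-8 + G)/2 (O(G, s) = 3*((-3 + ((-8 + G)*s + 4)) + 24)/2 = 3*((-3 + (s*(-8 + G) + 4)) + 24)/2 = 3*((-3 + (4 + s*(-8 + G))) + 24)/2 = 3*((1 + s*(-8 + G)) + 24)/2 = 3*(25 + s*(-8 + G))/2 = 75/2 + 3*s*(-8 + G)/2)
(208*((30 - 70)*(46 + 101)))*O(-2, 6) = (208*((30 - 70)*(46 + 101)))*(75/2 + (3/2)*6*(-8 - 2)) = (208*(-40*147))*(75/2 + (3/2)*6*(-10)) = (208*(-5880))*(75/2 - 90) = -1223040*(-105/2) = 64209600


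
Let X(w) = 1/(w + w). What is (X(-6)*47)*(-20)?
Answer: 235/3 ≈ 78.333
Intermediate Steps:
X(w) = 1/(2*w)
(X(-6)*47)*(-20) = (((½)/(-6))*47)*(-20) = (((½)*(-⅙))*47)*(-20) = -1/12*47*(-20) = -47/12*(-20) = 235/3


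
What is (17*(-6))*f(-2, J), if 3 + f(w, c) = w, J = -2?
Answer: 510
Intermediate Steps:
f(w, c) = -3 + w
(17*(-6))*f(-2, J) = (17*(-6))*(-3 - 2) = -102*(-5) = 510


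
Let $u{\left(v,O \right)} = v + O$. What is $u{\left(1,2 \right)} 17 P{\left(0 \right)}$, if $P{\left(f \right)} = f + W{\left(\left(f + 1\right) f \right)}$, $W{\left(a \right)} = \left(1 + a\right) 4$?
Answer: $204$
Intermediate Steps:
$u{\left(v,O \right)} = O + v$
$W{\left(a \right)} = 4 + 4 a$
$P{\left(f \right)} = 4 + f + 4 f \left(1 + f\right)$ ($P{\left(f \right)} = f + \left(4 + 4 \left(f + 1\right) f\right) = f + \left(4 + 4 \left(1 + f\right) f\right) = f + \left(4 + 4 f \left(1 + f\right)\right) = 4 + f + 4 f \left(1 + f\right)$)
$u{\left(1,2 \right)} 17 P{\left(0 \right)} = \left(2 + 1\right) 17 \left(4 + 0 + 4 \cdot 0 \left(1 + 0\right)\right) = 3 \cdot 17 \left(4 + 0 + 4 \cdot 0 \cdot 1\right) = 51 \left(4 + 0 + 0\right) = 51 \cdot 4 = 204$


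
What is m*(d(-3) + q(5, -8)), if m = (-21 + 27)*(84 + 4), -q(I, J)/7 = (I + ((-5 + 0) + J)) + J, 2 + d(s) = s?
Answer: 56496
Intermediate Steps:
d(s) = -2 + s
q(I, J) = 35 - 14*J - 7*I (q(I, J) = -7*((I + ((-5 + 0) + J)) + J) = -7*((I + (-5 + J)) + J) = -7*((-5 + I + J) + J) = -7*(-5 + I + 2*J) = 35 - 14*J - 7*I)
m = 528 (m = 6*88 = 528)
m*(d(-3) + q(5, -8)) = 528*((-2 - 3) + (35 - 14*(-8) - 7*5)) = 528*(-5 + (35 + 112 - 35)) = 528*(-5 + 112) = 528*107 = 56496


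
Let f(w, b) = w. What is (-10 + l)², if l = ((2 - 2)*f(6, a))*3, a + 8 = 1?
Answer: 100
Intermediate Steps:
a = -7 (a = -8 + 1 = -7)
l = 0 (l = ((2 - 2)*6)*3 = (0*6)*3 = 0*3 = 0)
(-10 + l)² = (-10 + 0)² = (-10)² = 100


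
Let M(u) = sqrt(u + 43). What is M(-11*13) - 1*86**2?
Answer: -7396 + 10*I ≈ -7396.0 + 10.0*I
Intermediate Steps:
M(u) = sqrt(43 + u)
M(-11*13) - 1*86**2 = sqrt(43 - 11*13) - 1*86**2 = sqrt(43 - 143) - 1*7396 = sqrt(-100) - 7396 = 10*I - 7396 = -7396 + 10*I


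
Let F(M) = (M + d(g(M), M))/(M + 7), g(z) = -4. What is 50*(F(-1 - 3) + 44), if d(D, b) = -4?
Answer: 6200/3 ≈ 2066.7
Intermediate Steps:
F(M) = (-4 + M)/(7 + M) (F(M) = (M - 4)/(M + 7) = (-4 + M)/(7 + M))
50*(F(-1 - 3) + 44) = 50*((-4 + (-1 - 3))/(7 + (-1 - 3)) + 44) = 50*((-4 - 4)/(7 - 4) + 44) = 50*(-8/3 + 44) = 50*(124/3) = 6200/3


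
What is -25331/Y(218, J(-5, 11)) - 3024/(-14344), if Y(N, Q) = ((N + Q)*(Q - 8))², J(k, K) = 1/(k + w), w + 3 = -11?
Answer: 145815791989319/719736640167897 ≈ 0.20260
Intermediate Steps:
w = -14 (w = -3 - 11 = -14)
J(k, K) = 1/(-14 + k) (J(k, K) = 1/(k - 14) = 1/(-14 + k))
Y(N, Q) = (-8 + Q)²*(N + Q)² (Y(N, Q) = ((N + Q)*(-8 + Q))² = ((-8 + Q)*(N + Q))² = (-8 + Q)²*(N + Q)²)
-25331/Y(218, J(-5, 11)) - 3024/(-14344) = -25331*1/((-8 + 1/(-14 - 5))²*(218 + 1/(-14 - 5))²) - 3024/(-14344) = -25331*1/((-8 + 1/(-19))²*(218 + 1/(-19))²) - 3024*(-1/14344) = -25331*1/((-8 - 1/19)²*(218 - 1/19)²) + 378/1793 = -25331/((-153/19)²*(4141/19)²) + 378/1793 = -25331/((23409/361)*(17147881/361)) + 378/1793 = -25331/401414746329/130321 + 378/1793 = -25331*130321/401414746329 + 378/1793 = -3301161251/401414746329 + 378/1793 = 145815791989319/719736640167897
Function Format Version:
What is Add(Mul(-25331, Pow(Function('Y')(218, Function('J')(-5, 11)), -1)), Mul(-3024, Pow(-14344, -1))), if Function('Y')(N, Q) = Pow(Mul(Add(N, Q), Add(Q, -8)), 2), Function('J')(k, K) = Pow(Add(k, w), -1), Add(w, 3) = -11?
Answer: Rational(145815791989319, 719736640167897) ≈ 0.20260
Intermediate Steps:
w = -14 (w = Add(-3, -11) = -14)
Function('J')(k, K) = Pow(Add(-14, k), -1) (Function('J')(k, K) = Pow(Add(k, -14), -1) = Pow(Add(-14, k), -1))
Function('Y')(N, Q) = Mul(Pow(Add(-8, Q), 2), Pow(Add(N, Q), 2)) (Function('Y')(N, Q) = Pow(Mul(Add(N, Q), Add(-8, Q)), 2) = Pow(Mul(Add(-8, Q), Add(N, Q)), 2) = Mul(Pow(Add(-8, Q), 2), Pow(Add(N, Q), 2)))
Add(Mul(-25331, Pow(Function('Y')(218, Function('J')(-5, 11)), -1)), Mul(-3024, Pow(-14344, -1))) = Add(Mul(-25331, Pow(Mul(Pow(Add(-8, Pow(Add(-14, -5), -1)), 2), Pow(Add(218, Pow(Add(-14, -5), -1)), 2)), -1)), Mul(-3024, Pow(-14344, -1))) = Add(Mul(-25331, Pow(Mul(Pow(Add(-8, Pow(-19, -1)), 2), Pow(Add(218, Pow(-19, -1)), 2)), -1)), Mul(-3024, Rational(-1, 14344))) = Add(Mul(-25331, Pow(Mul(Pow(Add(-8, Rational(-1, 19)), 2), Pow(Add(218, Rational(-1, 19)), 2)), -1)), Rational(378, 1793)) = Add(Mul(-25331, Pow(Mul(Pow(Rational(-153, 19), 2), Pow(Rational(4141, 19), 2)), -1)), Rational(378, 1793)) = Add(Mul(-25331, Pow(Mul(Rational(23409, 361), Rational(17147881, 361)), -1)), Rational(378, 1793)) = Add(Mul(-25331, Pow(Rational(401414746329, 130321), -1)), Rational(378, 1793)) = Add(Mul(-25331, Rational(130321, 401414746329)), Rational(378, 1793)) = Add(Rational(-3301161251, 401414746329), Rational(378, 1793)) = Rational(145815791989319, 719736640167897)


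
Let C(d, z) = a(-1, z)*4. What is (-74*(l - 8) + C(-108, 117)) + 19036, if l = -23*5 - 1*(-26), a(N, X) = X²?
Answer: 80970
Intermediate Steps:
l = -89 (l = -115 + 26 = -89)
C(d, z) = 4*z² (C(d, z) = z²*4 = 4*z²)
(-74*(l - 8) + C(-108, 117)) + 19036 = (-74*(-89 - 8) + 4*117²) + 19036 = (-74*(-97) + 4*13689) + 19036 = (7178 + 54756) + 19036 = 61934 + 19036 = 80970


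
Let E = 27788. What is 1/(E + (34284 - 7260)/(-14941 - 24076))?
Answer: 39017/1084177372 ≈ 3.5988e-5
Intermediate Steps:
1/(E + (34284 - 7260)/(-14941 - 24076)) = 1/(27788 + (34284 - 7260)/(-14941 - 24076)) = 1/(27788 + 27024/(-39017)) = 1/(27788 + 27024*(-1/39017)) = 1/(27788 - 27024/39017) = 1/(1084177372/39017) = 39017/1084177372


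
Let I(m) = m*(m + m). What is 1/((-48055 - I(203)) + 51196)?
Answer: -1/79277 ≈ -1.2614e-5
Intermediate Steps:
I(m) = 2*m**2 (I(m) = m*(2*m) = 2*m**2)
1/((-48055 - I(203)) + 51196) = 1/((-48055 - 2*203**2) + 51196) = 1/((-48055 - 2*41209) + 51196) = 1/((-48055 - 1*82418) + 51196) = 1/((-48055 - 82418) + 51196) = 1/(-130473 + 51196) = 1/(-79277) = -1/79277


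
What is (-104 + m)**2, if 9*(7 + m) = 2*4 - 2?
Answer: 109561/9 ≈ 12173.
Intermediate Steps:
m = -19/3 (m = -7 + (2*4 - 2)/9 = -7 + (8 - 2)/9 = -7 + (1/9)*6 = -7 + 2/3 = -19/3 ≈ -6.3333)
(-104 + m)**2 = (-104 - 19/3)**2 = (-331/3)**2 = 109561/9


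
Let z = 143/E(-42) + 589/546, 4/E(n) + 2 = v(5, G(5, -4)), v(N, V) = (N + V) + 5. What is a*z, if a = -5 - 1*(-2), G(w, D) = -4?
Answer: -78667/182 ≈ -432.24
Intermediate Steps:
v(N, V) = 5 + N + V
E(n) = 1 (E(n) = 4/(-2 + (5 + 5 - 4)) = 4/(-2 + 6) = 4/4 = 4*(¼) = 1)
a = -3 (a = -5 + 2 = -3)
z = 78667/546 (z = 143/1 + 589/546 = 143*1 + 589*(1/546) = 143 + 589/546 = 78667/546 ≈ 144.08)
a*z = -3*78667/546 = -78667/182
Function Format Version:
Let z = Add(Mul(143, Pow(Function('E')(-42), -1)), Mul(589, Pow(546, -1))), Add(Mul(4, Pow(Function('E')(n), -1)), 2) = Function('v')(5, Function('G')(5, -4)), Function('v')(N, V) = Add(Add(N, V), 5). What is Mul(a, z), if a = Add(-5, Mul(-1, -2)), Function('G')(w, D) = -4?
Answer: Rational(-78667, 182) ≈ -432.24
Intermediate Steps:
Function('v')(N, V) = Add(5, N, V)
Function('E')(n) = 1 (Function('E')(n) = Mul(4, Pow(Add(-2, Add(5, 5, -4)), -1)) = Mul(4, Pow(Add(-2, 6), -1)) = Mul(4, Pow(4, -1)) = Mul(4, Rational(1, 4)) = 1)
a = -3 (a = Add(-5, 2) = -3)
z = Rational(78667, 546) (z = Add(Mul(143, Pow(1, -1)), Mul(589, Pow(546, -1))) = Add(Mul(143, 1), Mul(589, Rational(1, 546))) = Add(143, Rational(589, 546)) = Rational(78667, 546) ≈ 144.08)
Mul(a, z) = Mul(-3, Rational(78667, 546)) = Rational(-78667, 182)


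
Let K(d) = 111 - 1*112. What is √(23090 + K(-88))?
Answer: √23089 ≈ 151.95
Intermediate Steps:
K(d) = -1 (K(d) = 111 - 112 = -1)
√(23090 + K(-88)) = √(23090 - 1) = √23089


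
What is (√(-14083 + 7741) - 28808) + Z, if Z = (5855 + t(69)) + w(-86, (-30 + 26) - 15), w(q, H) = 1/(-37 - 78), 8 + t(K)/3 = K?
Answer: -2618551/115 + I*√6342 ≈ -22770.0 + 79.637*I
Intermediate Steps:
t(K) = -24 + 3*K
w(q, H) = -1/115 (w(q, H) = 1/(-115) = -1/115)
Z = 694369/115 (Z = (5855 + (-24 + 3*69)) - 1/115 = (5855 + (-24 + 207)) - 1/115 = (5855 + 183) - 1/115 = 6038 - 1/115 = 694369/115 ≈ 6038.0)
(√(-14083 + 7741) - 28808) + Z = (√(-14083 + 7741) - 28808) + 694369/115 = (√(-6342) - 28808) + 694369/115 = (I*√6342 - 28808) + 694369/115 = (-28808 + I*√6342) + 694369/115 = -2618551/115 + I*√6342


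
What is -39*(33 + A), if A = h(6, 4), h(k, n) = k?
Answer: -1521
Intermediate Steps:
A = 6
-39*(33 + A) = -39*(33 + 6) = -39*39 = -1521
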